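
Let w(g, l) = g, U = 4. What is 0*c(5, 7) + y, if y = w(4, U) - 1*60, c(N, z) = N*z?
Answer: -56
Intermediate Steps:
y = -56 (y = 4 - 1*60 = 4 - 60 = -56)
0*c(5, 7) + y = 0*(5*7) - 56 = 0*35 - 56 = 0 - 56 = -56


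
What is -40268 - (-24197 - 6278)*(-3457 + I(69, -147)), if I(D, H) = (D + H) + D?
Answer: -105666618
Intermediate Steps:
I(D, H) = H + 2*D
-40268 - (-24197 - 6278)*(-3457 + I(69, -147)) = -40268 - (-24197 - 6278)*(-3457 + (-147 + 2*69)) = -40268 - (-30475)*(-3457 + (-147 + 138)) = -40268 - (-30475)*(-3457 - 9) = -40268 - (-30475)*(-3466) = -40268 - 1*105626350 = -40268 - 105626350 = -105666618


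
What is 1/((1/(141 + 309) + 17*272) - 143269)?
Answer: -450/62390249 ≈ -7.2127e-6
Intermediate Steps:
1/((1/(141 + 309) + 17*272) - 143269) = 1/((1/450 + 4624) - 143269) = 1/(2080801/450 - 143269) = 1/(-62390249/450) = -450/62390249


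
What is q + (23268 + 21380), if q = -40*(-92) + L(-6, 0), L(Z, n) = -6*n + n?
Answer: 48328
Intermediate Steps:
L(Z, n) = -5*n
q = 3680 (q = -40*(-92) - 5*0 = 3680 + 0 = 3680)
q + (23268 + 21380) = 3680 + (23268 + 21380) = 3680 + 44648 = 48328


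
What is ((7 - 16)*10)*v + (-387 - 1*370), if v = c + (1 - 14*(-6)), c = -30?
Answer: -5707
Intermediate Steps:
v = 55 (v = -30 + (1 - 14*(-6)) = -30 + (1 + 84) = -30 + 85 = 55)
((7 - 16)*10)*v + (-387 - 1*370) = ((7 - 16)*10)*55 + (-387 - 1*370) = -9*10*55 + (-387 - 370) = -90*55 - 757 = -4950 - 757 = -5707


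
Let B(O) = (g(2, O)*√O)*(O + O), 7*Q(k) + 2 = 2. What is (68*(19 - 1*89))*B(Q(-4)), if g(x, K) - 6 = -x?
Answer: 0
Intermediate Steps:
g(x, K) = 6 - x
Q(k) = 0 (Q(k) = -2/7 + (⅐)*2 = -2/7 + 2/7 = 0)
B(O) = 8*O^(3/2) (B(O) = ((6 - 1*2)*√O)*(O + O) = ((6 - 2)*√O)*(2*O) = (4*√O)*(2*O) = 8*O^(3/2))
(68*(19 - 1*89))*B(Q(-4)) = (68*(19 - 1*89))*(8*0^(3/2)) = (68*(19 - 89))*(8*0) = (68*(-70))*0 = -4760*0 = 0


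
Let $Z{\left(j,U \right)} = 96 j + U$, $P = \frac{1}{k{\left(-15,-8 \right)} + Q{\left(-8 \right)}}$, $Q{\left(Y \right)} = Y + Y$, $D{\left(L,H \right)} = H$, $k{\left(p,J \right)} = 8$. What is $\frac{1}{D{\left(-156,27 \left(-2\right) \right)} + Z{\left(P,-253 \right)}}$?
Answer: $- \frac{1}{319} \approx -0.0031348$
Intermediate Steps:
$Q{\left(Y \right)} = 2 Y$
$P = - \frac{1}{8}$ ($P = \frac{1}{8 + 2 \left(-8\right)} = \frac{1}{8 - 16} = \frac{1}{-8} = - \frac{1}{8} \approx -0.125$)
$Z{\left(j,U \right)} = U + 96 j$
$\frac{1}{D{\left(-156,27 \left(-2\right) \right)} + Z{\left(P,-253 \right)}} = \frac{1}{27 \left(-2\right) + \left(-253 + 96 \left(- \frac{1}{8}\right)\right)} = \frac{1}{-54 - 265} = \frac{1}{-319} = - \frac{1}{319}$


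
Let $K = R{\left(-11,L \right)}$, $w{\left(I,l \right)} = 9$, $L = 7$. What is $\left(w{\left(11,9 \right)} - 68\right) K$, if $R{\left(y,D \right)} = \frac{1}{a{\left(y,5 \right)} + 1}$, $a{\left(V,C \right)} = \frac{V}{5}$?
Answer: $\frac{295}{6} \approx 49.167$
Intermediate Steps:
$a{\left(V,C \right)} = \frac{V}{5}$ ($a{\left(V,C \right)} = V \frac{1}{5} = \frac{V}{5}$)
$R{\left(y,D \right)} = \frac{1}{1 + \frac{y}{5}}$ ($R{\left(y,D \right)} = \frac{1}{\frac{y}{5} + 1} = \frac{1}{1 + \frac{y}{5}}$)
$K = - \frac{5}{6}$ ($K = \frac{5}{5 - 11} = \frac{5}{-6} = 5 \left(- \frac{1}{6}\right) = - \frac{5}{6} \approx -0.83333$)
$\left(w{\left(11,9 \right)} - 68\right) K = \left(9 - 68\right) \left(- \frac{5}{6}\right) = \left(-59\right) \left(- \frac{5}{6}\right) = \frac{295}{6}$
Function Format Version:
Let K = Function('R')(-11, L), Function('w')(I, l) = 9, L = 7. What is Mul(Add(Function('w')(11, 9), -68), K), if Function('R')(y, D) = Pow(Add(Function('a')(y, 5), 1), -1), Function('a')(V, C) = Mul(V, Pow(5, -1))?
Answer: Rational(295, 6) ≈ 49.167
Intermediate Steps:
Function('a')(V, C) = Mul(Rational(1, 5), V) (Function('a')(V, C) = Mul(V, Rational(1, 5)) = Mul(Rational(1, 5), V))
Function('R')(y, D) = Pow(Add(1, Mul(Rational(1, 5), y)), -1) (Function('R')(y, D) = Pow(Add(Mul(Rational(1, 5), y), 1), -1) = Pow(Add(1, Mul(Rational(1, 5), y)), -1))
K = Rational(-5, 6) (K = Mul(5, Pow(Add(5, -11), -1)) = Mul(5, Pow(-6, -1)) = Mul(5, Rational(-1, 6)) = Rational(-5, 6) ≈ -0.83333)
Mul(Add(Function('w')(11, 9), -68), K) = Mul(Add(9, -68), Rational(-5, 6)) = Mul(-59, Rational(-5, 6)) = Rational(295, 6)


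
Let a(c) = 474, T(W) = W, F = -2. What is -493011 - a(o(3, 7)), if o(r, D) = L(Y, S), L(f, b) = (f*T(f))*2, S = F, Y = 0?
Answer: -493485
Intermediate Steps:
S = -2
L(f, b) = 2*f² (L(f, b) = (f*f)*2 = f²*2 = 2*f²)
o(r, D) = 0 (o(r, D) = 2*0² = 2*0 = 0)
-493011 - a(o(3, 7)) = -493011 - 1*474 = -493011 - 474 = -493485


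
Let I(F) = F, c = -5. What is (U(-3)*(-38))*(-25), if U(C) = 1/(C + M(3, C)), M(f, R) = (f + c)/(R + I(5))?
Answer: -475/2 ≈ -237.50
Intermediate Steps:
M(f, R) = (-5 + f)/(5 + R) (M(f, R) = (f - 5)/(R + 5) = (-5 + f)/(5 + R))
U(C) = 1/(C - 2/(5 + C)) (U(C) = 1/(C + (-5 + 3)/(5 + C)) = 1/(C - 2/(5 + C)))
(U(-3)*(-38))*(-25) = (((5 - 3)/(-2 - 3*(5 - 3)))*(-38))*(-25) = ((2/(-2 - 3*2))*(-38))*(-25) = ((2/(-2 - 6))*(-38))*(-25) = ((2/(-8))*(-38))*(-25) = (-⅛*2*(-38))*(-25) = -¼*(-38)*(-25) = (19/2)*(-25) = -475/2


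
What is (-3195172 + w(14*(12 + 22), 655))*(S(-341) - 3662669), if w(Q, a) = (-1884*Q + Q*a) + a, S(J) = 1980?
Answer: 13835650949969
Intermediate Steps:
w(Q, a) = a - 1884*Q + Q*a
(-3195172 + w(14*(12 + 22), 655))*(S(-341) - 3662669) = (-3195172 + (655 - 26376*(12 + 22) + (14*(12 + 22))*655))*(1980 - 3662669) = (-3195172 + (655 - 26376*34 + (14*34)*655))*(-3660689) = (-3195172 + (655 - 1884*476 + 476*655))*(-3660689) = (-3195172 + (655 - 896784 + 311780))*(-3660689) = (-3195172 - 584349)*(-3660689) = -3779521*(-3660689) = 13835650949969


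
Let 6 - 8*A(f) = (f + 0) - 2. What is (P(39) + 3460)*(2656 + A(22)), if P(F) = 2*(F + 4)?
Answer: 18823941/2 ≈ 9.4120e+6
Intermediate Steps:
A(f) = 1 - f/8 (A(f) = 3/4 - ((f + 0) - 2)/8 = 3/4 - (f - 2)/8 = 3/4 - (-2 + f)/8 = 3/4 + (1/4 - f/8) = 1 - f/8)
P(F) = 8 + 2*F (P(F) = 2*(4 + F) = 8 + 2*F)
(P(39) + 3460)*(2656 + A(22)) = ((8 + 2*39) + 3460)*(2656 + (1 - 1/8*22)) = ((8 + 78) + 3460)*(2656 + (1 - 11/4)) = (86 + 3460)*(2656 - 7/4) = 3546*(10617/4) = 18823941/2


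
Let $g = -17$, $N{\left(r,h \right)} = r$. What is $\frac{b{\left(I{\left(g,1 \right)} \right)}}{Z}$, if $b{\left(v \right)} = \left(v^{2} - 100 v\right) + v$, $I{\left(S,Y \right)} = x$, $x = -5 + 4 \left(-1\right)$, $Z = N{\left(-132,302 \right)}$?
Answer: $- \frac{81}{11} \approx -7.3636$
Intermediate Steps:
$Z = -132$
$x = -9$ ($x = -5 - 4 = -9$)
$I{\left(S,Y \right)} = -9$
$b{\left(v \right)} = v^{2} - 99 v$
$\frac{b{\left(I{\left(g,1 \right)} \right)}}{Z} = \frac{\left(-9\right) \left(-99 - 9\right)}{-132} = \left(-9\right) \left(-108\right) \left(- \frac{1}{132}\right) = 972 \left(- \frac{1}{132}\right) = - \frac{81}{11}$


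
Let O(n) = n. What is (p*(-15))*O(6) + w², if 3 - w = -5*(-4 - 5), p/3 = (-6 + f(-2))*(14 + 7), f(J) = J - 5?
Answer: 75474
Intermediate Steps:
f(J) = -5 + J
p = -819 (p = 3*((-6 + (-5 - 2))*(14 + 7)) = 3*((-6 - 7)*21) = 3*(-13*21) = 3*(-273) = -819)
w = -42 (w = 3 - (-5)*(-4 - 5) = 3 - (-5)*(-9) = 3 - 1*45 = 3 - 45 = -42)
(p*(-15))*O(6) + w² = -819*(-15)*6 + (-42)² = 12285*6 + 1764 = 73710 + 1764 = 75474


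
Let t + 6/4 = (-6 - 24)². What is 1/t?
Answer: 2/1797 ≈ 0.0011130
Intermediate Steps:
t = 1797/2 (t = -3/2 + (-6 - 24)² = -3/2 + (-30)² = -3/2 + 900 = 1797/2 ≈ 898.50)
1/t = 1/(1797/2) = 2/1797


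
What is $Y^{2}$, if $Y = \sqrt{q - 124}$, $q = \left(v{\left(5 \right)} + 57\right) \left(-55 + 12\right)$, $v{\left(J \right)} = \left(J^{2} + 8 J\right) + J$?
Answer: $-5585$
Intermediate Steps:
$v{\left(J \right)} = J^{2} + 9 J$
$q = -5461$ ($q = \left(5 \left(9 + 5\right) + 57\right) \left(-55 + 12\right) = \left(5 \cdot 14 + 57\right) \left(-43\right) = \left(70 + 57\right) \left(-43\right) = 127 \left(-43\right) = -5461$)
$Y = i \sqrt{5585}$ ($Y = \sqrt{-5461 - 124} = \sqrt{-5585} = i \sqrt{5585} \approx 74.733 i$)
$Y^{2} = \left(i \sqrt{5585}\right)^{2} = -5585$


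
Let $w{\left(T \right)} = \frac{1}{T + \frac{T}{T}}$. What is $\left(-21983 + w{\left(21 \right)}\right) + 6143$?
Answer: $- \frac{348479}{22} \approx -15840.0$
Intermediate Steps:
$w{\left(T \right)} = \frac{1}{1 + T}$ ($w{\left(T \right)} = \frac{1}{T + 1} = \frac{1}{1 + T}$)
$\left(-21983 + w{\left(21 \right)}\right) + 6143 = \left(-21983 + \frac{1}{1 + 21}\right) + 6143 = \left(-21983 + \frac{1}{22}\right) + 6143 = - \frac{483625}{22} + 6143 = - \frac{348479}{22}$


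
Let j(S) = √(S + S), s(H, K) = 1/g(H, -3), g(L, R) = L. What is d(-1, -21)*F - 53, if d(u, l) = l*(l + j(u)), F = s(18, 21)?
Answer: -57/2 - 7*I*√2/6 ≈ -28.5 - 1.6499*I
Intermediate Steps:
s(H, K) = 1/H
F = 1/18 ≈ 0.055556
j(S) = √2*√S (j(S) = √(2*S) = √2*√S)
d(u, l) = l*(l + √2*√u)
d(-1, -21)*F - 53 = -21*(-21 + √2*√(-1))*(1/18) - 53 = -21*(-21 + √2*I)*(1/18) - 53 = -21*(-21 + I*√2)*(1/18) - 53 = (441 - 21*I*√2)*(1/18) - 53 = (49/2 - 7*I*√2/6) - 53 = -57/2 - 7*I*√2/6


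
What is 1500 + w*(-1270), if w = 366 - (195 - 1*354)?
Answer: -665250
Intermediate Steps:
w = 525 (w = 366 - (195 - 354) = 366 - 1*(-159) = 366 + 159 = 525)
1500 + w*(-1270) = 1500 + 525*(-1270) = 1500 - 666750 = -665250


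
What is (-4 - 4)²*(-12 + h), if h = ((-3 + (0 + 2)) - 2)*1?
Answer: -960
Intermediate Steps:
h = -3 (h = ((-3 + 2) - 2)*1 = (-1 - 2)*1 = -3*1 = -3)
(-4 - 4)²*(-12 + h) = (-4 - 4)²*(-12 - 3) = (-8)²*(-15) = 64*(-15) = -960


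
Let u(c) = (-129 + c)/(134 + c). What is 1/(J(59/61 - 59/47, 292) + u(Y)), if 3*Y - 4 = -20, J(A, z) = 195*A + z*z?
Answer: 1106662/94295100347 ≈ 1.1736e-5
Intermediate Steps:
J(A, z) = z**2 + 195*A (J(A, z) = 195*A + z**2 = z**2 + 195*A)
Y = -16/3 (Y = 4/3 + (1/3)*(-20) = 4/3 - 20/3 = -16/3 ≈ -5.3333)
u(c) = (-129 + c)/(134 + c)
1/(J(59/61 - 59/47, 292) + u(Y)) = 1/((292**2 + 195*(59/61 - 59/47)) + (-129 - 16/3)/(134 - 16/3)) = 1/((85264 + 195*(59*(1/61) - 59*1/47)) - 403/3/(386/3)) = 1/((85264 + 195*(59/61 - 59/47)) + (3/386)*(-403/3)) = 1/((85264 + 195*(-826/2867)) - 403/386) = 1/((85264 - 161070/2867) - 403/386) = 1/(244290818/2867 - 403/386) = 1/(94295100347/1106662) = 1106662/94295100347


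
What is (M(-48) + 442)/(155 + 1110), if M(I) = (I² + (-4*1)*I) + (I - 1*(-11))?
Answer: 2901/1265 ≈ 2.2933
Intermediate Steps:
M(I) = 11 + I² - 3*I (M(I) = (I² - 4*I) + (I + 11) = (I² - 4*I) + (11 + I) = 11 + I² - 3*I)
(M(-48) + 442)/(155 + 1110) = ((11 + (-48)² - 3*(-48)) + 442)/(155 + 1110) = ((11 + 2304 + 144) + 442)/1265 = (2459 + 442)*(1/1265) = 2901*(1/1265) = 2901/1265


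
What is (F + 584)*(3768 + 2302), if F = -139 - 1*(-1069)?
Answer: 9189980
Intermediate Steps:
F = 930 (F = -139 + 1069 = 930)
(F + 584)*(3768 + 2302) = (930 + 584)*(3768 + 2302) = 1514*6070 = 9189980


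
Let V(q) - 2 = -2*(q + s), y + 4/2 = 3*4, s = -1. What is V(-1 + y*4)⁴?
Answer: 29986576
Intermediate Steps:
y = 10 (y = -2 + 3*4 = -2 + 12 = 10)
V(q) = 4 - 2*q (V(q) = 2 - 2*(q - 1) = 2 - 2*(-1 + q) = 2 + (2 - 2*q) = 4 - 2*q)
V(-1 + y*4)⁴ = (4 - 2*(-1 + 10*4))⁴ = (4 - 2*(-1 + 40))⁴ = (4 - 2*39)⁴ = (4 - 78)⁴ = (-74)⁴ = 29986576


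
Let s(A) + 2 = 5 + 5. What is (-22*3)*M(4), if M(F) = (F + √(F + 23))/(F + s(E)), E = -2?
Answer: -22 - 33*√3/2 ≈ -50.579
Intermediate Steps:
s(A) = 8 (s(A) = -2 + (5 + 5) = -2 + 10 = 8)
M(F) = (F + √(23 + F))/(8 + F) (M(F) = (F + √(F + 23))/(F + 8) = (F + √(23 + F))/(8 + F))
(-22*3)*M(4) = (-22*3)*((4 + √(23 + 4))/(8 + 4)) = -66*(4 + √27)/12 = -11*(4 + 3*√3)/2 = -66*(⅓ + √3/4) = -22 - 33*√3/2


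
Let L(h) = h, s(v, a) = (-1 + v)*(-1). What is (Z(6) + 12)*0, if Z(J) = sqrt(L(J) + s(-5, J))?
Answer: 0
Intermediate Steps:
s(v, a) = 1 - v
Z(J) = sqrt(6 + J) (Z(J) = sqrt(J + (1 - 1*(-5))) = sqrt(J + (1 + 5)) = sqrt(J + 6) = sqrt(6 + J))
(Z(6) + 12)*0 = (sqrt(6 + 6) + 12)*0 = (sqrt(12) + 12)*0 = (2*sqrt(3) + 12)*0 = (12 + 2*sqrt(3))*0 = 0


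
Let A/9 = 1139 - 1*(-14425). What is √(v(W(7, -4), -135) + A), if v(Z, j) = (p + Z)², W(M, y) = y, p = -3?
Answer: 5*√5605 ≈ 374.33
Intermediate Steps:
A = 140076 (A = 9*(1139 - 1*(-14425)) = 9*(1139 + 14425) = 9*15564 = 140076)
v(Z, j) = (-3 + Z)²
√(v(W(7, -4), -135) + A) = √((-3 - 4)² + 140076) = √((-7)² + 140076) = √(49 + 140076) = √140125 = 5*√5605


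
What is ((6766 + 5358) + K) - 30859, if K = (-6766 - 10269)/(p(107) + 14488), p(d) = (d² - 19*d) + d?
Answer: -449863120/24011 ≈ -18736.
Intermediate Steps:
p(d) = d² - 18*d
K = -17035/24011 (K = (-6766 - 10269)/(107*(-18 + 107) + 14488) = -17035/(107*89 + 14488) = -17035/(9523 + 14488) = -17035/24011 ≈ -0.70947)
((6766 + 5358) + K) - 30859 = ((6766 + 5358) - 17035/24011) - 30859 = (12124 - 17035/24011) - 30859 = 291092329/24011 - 30859 = -449863120/24011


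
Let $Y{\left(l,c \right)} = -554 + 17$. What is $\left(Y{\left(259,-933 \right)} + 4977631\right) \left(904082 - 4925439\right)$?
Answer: $-20014671796558$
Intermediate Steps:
$Y{\left(l,c \right)} = -537$
$\left(Y{\left(259,-933 \right)} + 4977631\right) \left(904082 - 4925439\right) = \left(-537 + 4977631\right) \left(904082 - 4925439\right) = 4977094 \left(-4021357\right) = -20014671796558$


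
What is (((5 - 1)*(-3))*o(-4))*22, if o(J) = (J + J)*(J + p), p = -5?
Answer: -19008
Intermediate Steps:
o(J) = 2*J*(-5 + J) (o(J) = (J + J)*(J - 5) = (2*J)*(-5 + J) = 2*J*(-5 + J))
(((5 - 1)*(-3))*o(-4))*22 = (((5 - 1)*(-3))*(2*(-4)*(-5 - 4)))*22 = ((4*(-3))*(2*(-4)*(-9)))*22 = -12*72*22 = -864*22 = -19008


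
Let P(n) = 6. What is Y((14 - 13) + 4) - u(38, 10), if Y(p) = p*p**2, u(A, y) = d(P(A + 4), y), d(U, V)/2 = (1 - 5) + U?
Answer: 121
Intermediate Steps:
d(U, V) = -8 + 2*U (d(U, V) = 2*((1 - 5) + U) = 2*(-4 + U) = -8 + 2*U)
u(A, y) = 4 (u(A, y) = -8 + 2*6 = -8 + 12 = 4)
Y(p) = p**3
Y((14 - 13) + 4) - u(38, 10) = ((14 - 13) + 4)**3 - 1*4 = (1 + 4)**3 - 4 = 5**3 - 4 = 125 - 4 = 121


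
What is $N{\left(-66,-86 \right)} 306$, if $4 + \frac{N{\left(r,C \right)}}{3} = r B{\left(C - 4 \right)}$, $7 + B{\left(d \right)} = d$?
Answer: $5873364$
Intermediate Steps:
$B{\left(d \right)} = -7 + d$
$N{\left(r,C \right)} = -12 + 3 r \left(-11 + C\right)$ ($N{\left(r,C \right)} = -12 + 3 r \left(-7 + \left(C - 4\right)\right) = -12 + 3 r \left(-7 + \left(-4 + C\right)\right) = -12 + 3 r \left(-11 + C\right)$)
$N{\left(-66,-86 \right)} 306 = \left(-12 + 3 \left(-66\right) \left(-11 - 86\right)\right) 306 = \left(-12 + 3 \left(-66\right) \left(-97\right)\right) 306 = \left(-12 + 19206\right) 306 = 19194 \cdot 306 = 5873364$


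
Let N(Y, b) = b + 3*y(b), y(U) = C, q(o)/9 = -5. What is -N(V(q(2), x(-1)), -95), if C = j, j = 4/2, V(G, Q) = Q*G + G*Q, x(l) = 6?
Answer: 89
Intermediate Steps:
q(o) = -45 (q(o) = 9*(-5) = -45)
V(G, Q) = 2*G*Q (V(G, Q) = G*Q + G*Q = 2*G*Q)
j = 2 (j = 4*(½) = 2)
C = 2
y(U) = 2
N(Y, b) = 6 + b (N(Y, b) = b + 3*2 = b + 6 = 6 + b)
-N(V(q(2), x(-1)), -95) = -(6 - 95) = -1*(-89) = 89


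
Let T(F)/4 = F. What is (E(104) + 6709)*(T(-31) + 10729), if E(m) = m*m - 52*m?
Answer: 128500785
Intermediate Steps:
T(F) = 4*F
E(m) = m² - 52*m
(E(104) + 6709)*(T(-31) + 10729) = (104*(-52 + 104) + 6709)*(4*(-31) + 10729) = (104*52 + 6709)*(-124 + 10729) = (5408 + 6709)*10605 = 12117*10605 = 128500785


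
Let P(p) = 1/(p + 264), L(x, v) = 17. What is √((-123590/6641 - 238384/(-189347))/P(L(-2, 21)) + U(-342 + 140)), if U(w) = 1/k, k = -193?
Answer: I*√287166629024243703728255615/242688511411 ≈ 69.826*I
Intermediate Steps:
P(p) = 1/(264 + p)
U(w) = -1/193 (U(w) = 1/(-193) = -1/193)
√((-123590/6641 - 238384/(-189347))/P(L(-2, 21)) + U(-342 + 140)) = √((-123590/6641 - 238384/(-189347))/(1/(264 + 17)) - 1/193) = √((-123590*1/6641 - 238384*(-1/189347))/(1/281) - 1/193) = √((-123590/6641 + 238384/189347)/(1/281) - 1/193) = √(-21818287586/1257453427*281 - 1/193) = √(-6130938811666/1257453427 - 1/193) = √(-1183272448104965/242688511411) = I*√287166629024243703728255615/242688511411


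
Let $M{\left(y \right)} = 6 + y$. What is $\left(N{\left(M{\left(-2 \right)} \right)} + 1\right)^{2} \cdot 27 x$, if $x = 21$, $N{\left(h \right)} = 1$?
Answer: $2268$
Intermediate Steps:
$\left(N{\left(M{\left(-2 \right)} \right)} + 1\right)^{2} \cdot 27 x = \left(1 + 1\right)^{2} \cdot 27 \cdot 21 = 2^{2} \cdot 27 \cdot 21 = 4 \cdot 27 \cdot 21 = 108 \cdot 21 = 2268$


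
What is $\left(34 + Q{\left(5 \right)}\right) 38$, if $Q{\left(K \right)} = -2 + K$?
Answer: $1406$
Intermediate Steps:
$\left(34 + Q{\left(5 \right)}\right) 38 = \left(34 + \left(-2 + 5\right)\right) 38 = \left(34 + 3\right) 38 = 37 \cdot 38 = 1406$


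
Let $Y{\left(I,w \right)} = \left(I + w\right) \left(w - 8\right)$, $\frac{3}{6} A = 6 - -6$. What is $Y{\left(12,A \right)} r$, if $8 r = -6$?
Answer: $-432$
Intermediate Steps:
$A = 24$ ($A = 2 \left(6 - -6\right) = 2 \left(6 + 6\right) = 2 \cdot 12 = 24$)
$r = - \frac{3}{4}$ ($r = \frac{1}{8} \left(-6\right) = - \frac{3}{4} \approx -0.75$)
$Y{\left(I,w \right)} = \left(-8 + w\right) \left(I + w\right)$ ($Y{\left(I,w \right)} = \left(I + w\right) \left(-8 + w\right) = \left(-8 + w\right) \left(I + w\right)$)
$Y{\left(12,A \right)} r = \left(24^{2} - 96 - 192 + 12 \cdot 24\right) \left(- \frac{3}{4}\right) = \left(576 - 96 - 192 + 288\right) \left(- \frac{3}{4}\right) = 576 \left(- \frac{3}{4}\right) = -432$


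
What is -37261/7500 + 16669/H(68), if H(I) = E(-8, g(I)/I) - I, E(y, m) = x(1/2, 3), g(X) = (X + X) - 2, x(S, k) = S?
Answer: -17004349/67500 ≈ -251.92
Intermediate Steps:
g(X) = -2 + 2*X (g(X) = 2*X - 2 = -2 + 2*X)
E(y, m) = 1/2
H(I) = 1/2 - I
-37261/7500 + 16669/H(68) = -37261/7500 + 16669/(1/2 - 1*68) = -37261*1/7500 + 16669/(1/2 - 68) = -37261/7500 + 16669/(-135/2) = -37261/7500 + 16669*(-2/135) = -37261/7500 - 33338/135 = -17004349/67500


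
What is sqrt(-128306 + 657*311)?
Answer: sqrt(76021) ≈ 275.72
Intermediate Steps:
sqrt(-128306 + 657*311) = sqrt(-128306 + 204327) = sqrt(76021)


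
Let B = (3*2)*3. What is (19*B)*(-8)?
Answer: -2736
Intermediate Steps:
B = 18 (B = 6*3 = 18)
(19*B)*(-8) = (19*18)*(-8) = 342*(-8) = -2736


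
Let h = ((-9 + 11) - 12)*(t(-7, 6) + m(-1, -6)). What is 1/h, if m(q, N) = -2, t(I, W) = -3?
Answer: 1/50 ≈ 0.020000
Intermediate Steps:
h = 50 (h = ((-9 + 11) - 12)*(-3 - 2) = (2 - 12)*(-5) = -10*(-5) = 50)
1/h = 1/50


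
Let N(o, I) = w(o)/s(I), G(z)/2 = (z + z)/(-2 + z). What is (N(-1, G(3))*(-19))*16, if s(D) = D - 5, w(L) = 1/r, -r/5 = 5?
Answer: 304/175 ≈ 1.7371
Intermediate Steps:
r = -25 (r = -5*5 = -25)
w(L) = -1/25 (w(L) = 1/(-25) = -1/25)
G(z) = 4*z/(-2 + z) (G(z) = 2*((z + z)/(-2 + z)) = 2*((2*z)/(-2 + z)) = 2*(2*z/(-2 + z)) = 4*z/(-2 + z))
s(D) = -5 + D
N(o, I) = -1/(25*(-5 + I))
(N(-1, G(3))*(-19))*16 = (-1/(-125 + 25*(4*3/(-2 + 3)))*(-19))*16 = (-1/(-125 + 25*(4*3/1))*(-19))*16 = (-1/(-125 + 25*(4*3*1))*(-19))*16 = (-1/(-125 + 25*12)*(-19))*16 = (-1/(-125 + 300)*(-19))*16 = (-1/175*(-19))*16 = (-1*1/175*(-19))*16 = -1/175*(-19)*16 = (19/175)*16 = 304/175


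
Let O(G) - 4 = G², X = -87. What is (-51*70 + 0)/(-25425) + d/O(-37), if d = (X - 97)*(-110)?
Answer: 34633574/2327235 ≈ 14.882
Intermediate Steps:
d = 20240 (d = (-87 - 97)*(-110) = -184*(-110) = 20240)
O(G) = 4 + G²
(-51*70 + 0)/(-25425) + d/O(-37) = (-51*70 + 0)/(-25425) + 20240/(4 + (-37)²) = (-3570 + 0)*(-1/25425) + 20240/(4 + 1369) = -3570*(-1/25425) + 20240/1373 = 238/1695 + 20240*(1/1373) = 238/1695 + 20240/1373 = 34633574/2327235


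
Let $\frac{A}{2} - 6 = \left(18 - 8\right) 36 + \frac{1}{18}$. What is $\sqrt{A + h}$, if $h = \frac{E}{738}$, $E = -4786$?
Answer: $\frac{2 \sqrt{2744499}}{123} \approx 26.937$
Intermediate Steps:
$h = - \frac{2393}{369}$ ($h = - \frac{4786}{738} = \left(-4786\right) \frac{1}{738} = - \frac{2393}{369} \approx -6.4851$)
$A = \frac{6589}{9}$ ($A = 12 + 2 \left(\left(18 - 8\right) 36 + \frac{1}{18}\right) = 12 + 2 \left(10 \cdot 36 + \frac{1}{18}\right) = 12 + 2 \left(360 + \frac{1}{18}\right) = 12 + 2 \cdot \frac{6481}{18} = 12 + \frac{6481}{9} = \frac{6589}{9} \approx 732.11$)
$\sqrt{A + h} = \sqrt{\frac{6589}{9} - \frac{2393}{369}} = \sqrt{\frac{89252}{123}} = \frac{2 \sqrt{2744499}}{123}$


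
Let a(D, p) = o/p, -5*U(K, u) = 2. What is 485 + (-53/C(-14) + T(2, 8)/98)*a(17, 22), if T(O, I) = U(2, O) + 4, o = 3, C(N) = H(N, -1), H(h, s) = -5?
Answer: 1310984/2695 ≈ 486.45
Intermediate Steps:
U(K, u) = -⅖ (U(K, u) = -⅕*2 = -⅖)
C(N) = -5
a(D, p) = 3/p
T(O, I) = 18/5 (T(O, I) = -⅖ + 4 = 18/5)
485 + (-53/C(-14) + T(2, 8)/98)*a(17, 22) = 485 + (-53/(-5) + (18/5)/98)*(3/22) = 485 + (-53*(-⅕) + (18/5)*(1/98))*(3*(1/22)) = 485 + (53/5 + 9/245)*(3/22) = 485 + (2606/245)*(3/22) = 485 + 3909/2695 = 1310984/2695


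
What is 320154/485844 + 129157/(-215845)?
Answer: 151273491/2496833290 ≈ 0.060586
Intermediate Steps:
320154/485844 + 129157/(-215845) = 320154*(1/485844) + 129157*(-1/215845) = 53359/80974 - 18451/30835 = 151273491/2496833290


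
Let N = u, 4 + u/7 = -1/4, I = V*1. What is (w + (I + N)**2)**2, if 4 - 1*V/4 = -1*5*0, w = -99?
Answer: 2076481/256 ≈ 8111.3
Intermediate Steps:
V = 16 (V = 16 - 4*(-1*5)*0 = 16 - (-20)*0 = 16 - 4*0 = 16 + 0 = 16)
I = 16 (I = 16*1 = 16)
u = -119/4 (u = -28 + 7*(-1/4) = -28 - 7/4 = -119/4 ≈ -29.750)
N = -119/4 ≈ -29.750
(w + (I + N)**2)**2 = (-99 + (16 - 119/4)**2)**2 = (-99 + (-55/4)**2)**2 = (-99 + 3025/16)**2 = (1441/16)**2 = 2076481/256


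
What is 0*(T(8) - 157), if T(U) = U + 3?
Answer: 0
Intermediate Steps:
T(U) = 3 + U
0*(T(8) - 157) = 0*((3 + 8) - 157) = 0*(11 - 157) = 0*(-146) = 0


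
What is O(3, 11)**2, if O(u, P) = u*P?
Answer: 1089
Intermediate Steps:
O(u, P) = P*u
O(3, 11)**2 = (11*3)**2 = 33**2 = 1089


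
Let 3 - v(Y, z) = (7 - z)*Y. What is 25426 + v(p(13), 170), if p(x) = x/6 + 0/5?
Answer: 154693/6 ≈ 25782.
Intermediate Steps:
p(x) = x/6 (p(x) = x*(⅙) + 0*(⅕) = x/6 + 0 = x/6)
v(Y, z) = 3 - Y*(7 - z) (v(Y, z) = 3 - (7 - z)*Y = 3 - Y*(7 - z))
25426 + v(p(13), 170) = 25426 + (3 - 7*13/6 + ((⅙)*13)*170) = 25426 + (3 - 7*13/6 + (13/6)*170) = 25426 + (3 - 91/6 + 1105/3) = 25426 + 2137/6 = 154693/6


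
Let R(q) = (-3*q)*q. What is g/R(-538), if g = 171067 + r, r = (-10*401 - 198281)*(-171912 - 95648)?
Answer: -18041717009/289444 ≈ -62332.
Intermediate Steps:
r = 54124979960 (r = (-4010 - 198281)*(-267560) = -202291*(-267560) = 54124979960)
R(q) = -3*q²
g = 54125151027 (g = 171067 + 54124979960 = 54125151027)
g/R(-538) = 54125151027/((-3*(-538)²)) = 54125151027/((-3*289444)) = 54125151027/(-868332) = 54125151027*(-1/868332) = -18041717009/289444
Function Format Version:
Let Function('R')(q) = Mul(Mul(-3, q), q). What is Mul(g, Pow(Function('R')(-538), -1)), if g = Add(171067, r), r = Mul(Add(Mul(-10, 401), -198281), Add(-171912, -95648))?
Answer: Rational(-18041717009, 289444) ≈ -62332.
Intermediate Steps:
r = 54124979960 (r = Mul(Add(-4010, -198281), -267560) = Mul(-202291, -267560) = 54124979960)
Function('R')(q) = Mul(-3, Pow(q, 2))
g = 54125151027 (g = Add(171067, 54124979960) = 54125151027)
Mul(g, Pow(Function('R')(-538), -1)) = Mul(54125151027, Pow(Mul(-3, Pow(-538, 2)), -1)) = Mul(54125151027, Pow(Mul(-3, 289444), -1)) = Mul(54125151027, Pow(-868332, -1)) = Mul(54125151027, Rational(-1, 868332)) = Rational(-18041717009, 289444)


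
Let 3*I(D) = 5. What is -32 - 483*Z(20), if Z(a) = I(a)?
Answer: -837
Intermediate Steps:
I(D) = 5/3 (I(D) = (⅓)*5 = 5/3)
Z(a) = 5/3
-32 - 483*Z(20) = -32 - 483*5/3 = -32 - 805 = -837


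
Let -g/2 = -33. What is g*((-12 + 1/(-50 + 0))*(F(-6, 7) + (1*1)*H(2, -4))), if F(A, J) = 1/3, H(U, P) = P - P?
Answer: -6611/25 ≈ -264.44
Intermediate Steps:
g = 66 (g = -2*(-33) = 66)
H(U, P) = 0
F(A, J) = 1/3
g*((-12 + 1/(-50 + 0))*(F(-6, 7) + (1*1)*H(2, -4))) = 66*((-12 + 1/(-50 + 0))*(1/3 + (1*1)*0)) = 66*((-12 + 1/(-50))*(1/3 + 1*0)) = 66*((-12 - 1/50)*(1/3 + 0)) = 66*(-601/50*1/3) = 66*(-601/150) = -6611/25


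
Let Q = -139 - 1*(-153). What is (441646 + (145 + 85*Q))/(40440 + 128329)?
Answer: 442981/168769 ≈ 2.6248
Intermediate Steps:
Q = 14 (Q = -139 + 153 = 14)
(441646 + (145 + 85*Q))/(40440 + 128329) = (441646 + (145 + 85*14))/(40440 + 128329) = (441646 + (145 + 1190))/168769 = (441646 + 1335)*(1/168769) = 442981*(1/168769) = 442981/168769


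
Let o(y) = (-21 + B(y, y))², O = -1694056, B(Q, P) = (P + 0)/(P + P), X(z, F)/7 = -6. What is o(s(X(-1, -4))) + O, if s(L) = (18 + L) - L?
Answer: -6774543/4 ≈ -1.6936e+6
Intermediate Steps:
X(z, F) = -42 (X(z, F) = 7*(-6) = -42)
s(L) = 18
B(Q, P) = ½ (B(Q, P) = P/((2*P)) = P*(1/(2*P)) = ½)
o(y) = 1681/4 (o(y) = (-21 + ½)² = (-41/2)² = 1681/4)
o(s(X(-1, -4))) + O = 1681/4 - 1694056 = -6774543/4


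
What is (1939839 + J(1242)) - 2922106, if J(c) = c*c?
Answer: 560297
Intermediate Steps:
J(c) = c²
(1939839 + J(1242)) - 2922106 = (1939839 + 1242²) - 2922106 = (1939839 + 1542564) - 2922106 = 3482403 - 2922106 = 560297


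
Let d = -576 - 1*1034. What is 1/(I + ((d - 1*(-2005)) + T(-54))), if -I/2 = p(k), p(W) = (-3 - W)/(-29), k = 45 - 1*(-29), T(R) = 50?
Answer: 29/12751 ≈ 0.0022743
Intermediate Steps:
d = -1610 (d = -576 - 1034 = -1610)
k = 74 (k = 45 + 29 = 74)
p(W) = 3/29 + W/29 (p(W) = (-3 - W)*(-1/29) = 3/29 + W/29)
I = -154/29 (I = -2*(3/29 + (1/29)*74) = -2*(3/29 + 74/29) = -2*77/29 = -154/29 ≈ -5.3103)
1/(I + ((d - 1*(-2005)) + T(-54))) = 1/(-154/29 + ((-1610 - 1*(-2005)) + 50)) = 1/(-154/29 + ((-1610 + 2005) + 50)) = 1/(-154/29 + (395 + 50)) = 1/(-154/29 + 445) = 1/(12751/29) = 29/12751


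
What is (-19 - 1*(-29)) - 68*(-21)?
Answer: 1438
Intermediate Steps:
(-19 - 1*(-29)) - 68*(-21) = (-19 + 29) + 1428 = 10 + 1428 = 1438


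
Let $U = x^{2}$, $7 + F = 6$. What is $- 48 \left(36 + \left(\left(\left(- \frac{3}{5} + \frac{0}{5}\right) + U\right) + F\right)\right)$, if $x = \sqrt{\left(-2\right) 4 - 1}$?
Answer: $- \frac{6096}{5} \approx -1219.2$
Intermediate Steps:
$F = -1$ ($F = -7 + 6 = -1$)
$x = 3 i$ ($x = \sqrt{-8 - 1} = \sqrt{-9} = 3 i \approx 3.0 i$)
$U = -9$ ($U = \left(3 i\right)^{2} = -9$)
$- 48 \left(36 + \left(\left(\left(- \frac{3}{5} + \frac{0}{5}\right) + U\right) + F\right)\right) = - 48 \left(36 + \left(\left(\left(- \frac{3}{5} + \frac{0}{5}\right) - 9\right) - 1\right)\right) = - 48 \left(36 + \left(\left(\left(\left(-3\right) \frac{1}{5} + 0 \cdot \frac{1}{5}\right) - 9\right) - 1\right)\right) = - 48 \left(36 + \left(\left(\left(- \frac{3}{5} + 0\right) - 9\right) - 1\right)\right) = - 48 \left(36 - \frac{53}{5}\right) = \left(-48\right) \frac{127}{5} = - \frac{6096}{5}$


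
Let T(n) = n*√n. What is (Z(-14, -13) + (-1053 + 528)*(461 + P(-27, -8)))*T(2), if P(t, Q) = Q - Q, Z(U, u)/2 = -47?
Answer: -484238*√2 ≈ -6.8482e+5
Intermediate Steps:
Z(U, u) = -94 (Z(U, u) = 2*(-47) = -94)
P(t, Q) = 0
T(n) = n^(3/2)
(Z(-14, -13) + (-1053 + 528)*(461 + P(-27, -8)))*T(2) = (-94 + (-1053 + 528)*(461 + 0))*2^(3/2) = (-94 - 525*461)*(2*√2) = (-94 - 242025)*(2*√2) = -484238*√2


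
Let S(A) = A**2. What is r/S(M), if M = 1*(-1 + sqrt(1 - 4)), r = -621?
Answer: -621/(1 - I*sqrt(3))**2 ≈ 77.625 - 134.45*I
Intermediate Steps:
M = -1 + I*sqrt(3) (M = 1*(-1 + sqrt(-3)) = 1*(-1 + I*sqrt(3)) = -1 + I*sqrt(3) ≈ -1.0 + 1.732*I)
r/S(M) = -621/(-1 + I*sqrt(3))**2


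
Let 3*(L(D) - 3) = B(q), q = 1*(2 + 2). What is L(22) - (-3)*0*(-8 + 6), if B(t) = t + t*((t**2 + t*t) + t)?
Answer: 157/3 ≈ 52.333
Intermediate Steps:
q = 4 (q = 1*4 = 4)
B(t) = t + t*(t + 2*t**2) (B(t) = t + t*((t**2 + t**2) + t) = t + t*(2*t**2 + t) = t + t*(t + 2*t**2))
L(D) = 157/3 (L(D) = 3 + (4*(1 + 4 + 2*4**2))/3 = 3 + (4*(1 + 4 + 2*16))/3 = 3 + (4*(1 + 4 + 32))/3 = 3 + (4*37)/3 = 3 + (1/3)*148 = 3 + 148/3 = 157/3)
L(22) - (-3)*0*(-8 + 6) = 157/3 - (-3)*0*(-8 + 6) = 157/3 - (-3)*0*(-2) = 157/3 - (-3)*0 = 157/3 - 1*0 = 157/3 + 0 = 157/3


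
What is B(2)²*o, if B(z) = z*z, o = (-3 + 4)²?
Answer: 16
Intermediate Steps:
o = 1 (o = 1² = 1)
B(z) = z²
B(2)²*o = (2²)²*1 = 4²*1 = 16*1 = 16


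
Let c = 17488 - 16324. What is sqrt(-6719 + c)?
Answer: I*sqrt(5555) ≈ 74.532*I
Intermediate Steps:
c = 1164
sqrt(-6719 + c) = sqrt(-6719 + 1164) = sqrt(-5555) = I*sqrt(5555)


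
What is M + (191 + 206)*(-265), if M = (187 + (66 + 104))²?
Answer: 22244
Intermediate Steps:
M = 127449 (M = (187 + 170)² = 357² = 127449)
M + (191 + 206)*(-265) = 127449 + (191 + 206)*(-265) = 127449 + 397*(-265) = 127449 - 105205 = 22244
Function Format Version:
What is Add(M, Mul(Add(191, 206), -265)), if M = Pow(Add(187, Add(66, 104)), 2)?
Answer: 22244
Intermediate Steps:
M = 127449 (M = Pow(Add(187, 170), 2) = Pow(357, 2) = 127449)
Add(M, Mul(Add(191, 206), -265)) = Add(127449, Mul(Add(191, 206), -265)) = Add(127449, Mul(397, -265)) = Add(127449, -105205) = 22244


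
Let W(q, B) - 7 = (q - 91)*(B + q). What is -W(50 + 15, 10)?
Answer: 1943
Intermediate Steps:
W(q, B) = 7 + (-91 + q)*(B + q) (W(q, B) = 7 + (q - 91)*(B + q) = 7 + (-91 + q)*(B + q))
-W(50 + 15, 10) = -(7 + (50 + 15)² - 91*10 - 91*(50 + 15) + 10*(50 + 15)) = -(7 + 65² - 910 - 91*65 + 10*65) = -(7 + 4225 - 910 - 5915 + 650) = -1*(-1943) = 1943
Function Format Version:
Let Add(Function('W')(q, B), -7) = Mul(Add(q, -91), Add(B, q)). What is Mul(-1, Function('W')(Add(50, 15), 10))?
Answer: 1943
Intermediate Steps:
Function('W')(q, B) = Add(7, Mul(Add(-91, q), Add(B, q))) (Function('W')(q, B) = Add(7, Mul(Add(q, -91), Add(B, q))) = Add(7, Mul(Add(-91, q), Add(B, q))))
Mul(-1, Function('W')(Add(50, 15), 10)) = Mul(-1, Add(7, Pow(Add(50, 15), 2), Mul(-91, 10), Mul(-91, Add(50, 15)), Mul(10, Add(50, 15)))) = Mul(-1, Add(7, Pow(65, 2), -910, Mul(-91, 65), Mul(10, 65))) = Mul(-1, Add(7, 4225, -910, -5915, 650)) = Mul(-1, -1943) = 1943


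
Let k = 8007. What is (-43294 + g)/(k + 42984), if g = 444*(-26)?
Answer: -54838/50991 ≈ -1.0754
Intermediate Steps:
g = -11544
(-43294 + g)/(k + 42984) = (-43294 - 11544)/(8007 + 42984) = -54838/50991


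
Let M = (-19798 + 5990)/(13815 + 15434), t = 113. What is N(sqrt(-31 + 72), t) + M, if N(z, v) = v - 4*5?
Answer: 2706349/29249 ≈ 92.528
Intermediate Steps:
M = -13808/29249 ≈ -0.47208
N(z, v) = -20 + v (N(z, v) = v - 20 = -20 + v)
N(sqrt(-31 + 72), t) + M = (-20 + 113) - 13808/29249 = 93 - 13808/29249 = 2706349/29249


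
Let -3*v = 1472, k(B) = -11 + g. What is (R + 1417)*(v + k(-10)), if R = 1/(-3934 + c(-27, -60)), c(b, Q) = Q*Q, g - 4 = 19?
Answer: -113270962/167 ≈ -6.7827e+5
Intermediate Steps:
g = 23 (g = 4 + 19 = 23)
c(b, Q) = Q²
k(B) = 12 (k(B) = -11 + 23 = 12)
v = -1472/3 (v = -⅓*1472 = -1472/3 ≈ -490.67)
R = -1/334 (R = 1/(-3934 + (-60)²) = 1/(-3934 + 3600) = 1/(-334) = -1/334 ≈ -0.0029940)
(R + 1417)*(v + k(-10)) = (-1/334 + 1417)*(-1472/3 + 12) = (473277/334)*(-1436/3) = -113270962/167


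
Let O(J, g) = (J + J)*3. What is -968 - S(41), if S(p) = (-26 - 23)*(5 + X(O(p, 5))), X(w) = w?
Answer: 11331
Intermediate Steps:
O(J, g) = 6*J (O(J, g) = (2*J)*3 = 6*J)
S(p) = -245 - 294*p (S(p) = (-26 - 23)*(5 + 6*p) = -49*(5 + 6*p) = -245 - 294*p)
-968 - S(41) = -968 - (-245 - 294*41) = -968 - (-245 - 12054) = -968 - 1*(-12299) = -968 + 12299 = 11331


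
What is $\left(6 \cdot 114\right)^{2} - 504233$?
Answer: $-36377$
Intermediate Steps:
$\left(6 \cdot 114\right)^{2} - 504233 = 684^{2} - 504233 = 467856 - 504233 = -36377$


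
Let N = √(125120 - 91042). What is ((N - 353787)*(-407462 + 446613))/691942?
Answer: -13851114837/691942 + 39151*√34078/691942 ≈ -20007.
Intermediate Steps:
N = √34078 ≈ 184.60
((N - 353787)*(-407462 + 446613))/691942 = ((√34078 - 353787)*(-407462 + 446613))/691942 = ((-353787 + √34078)*39151)*(1/691942) = (-13851114837 + 39151*√34078)*(1/691942) = -13851114837/691942 + 39151*√34078/691942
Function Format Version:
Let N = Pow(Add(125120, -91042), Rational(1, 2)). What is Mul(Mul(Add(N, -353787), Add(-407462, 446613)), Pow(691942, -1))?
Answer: Add(Rational(-13851114837, 691942), Mul(Rational(39151, 691942), Pow(34078, Rational(1, 2)))) ≈ -20007.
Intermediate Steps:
N = Pow(34078, Rational(1, 2)) ≈ 184.60
Mul(Mul(Add(N, -353787), Add(-407462, 446613)), Pow(691942, -1)) = Mul(Mul(Add(Pow(34078, Rational(1, 2)), -353787), Add(-407462, 446613)), Pow(691942, -1)) = Mul(Mul(Add(-353787, Pow(34078, Rational(1, 2))), 39151), Rational(1, 691942)) = Mul(Add(-13851114837, Mul(39151, Pow(34078, Rational(1, 2)))), Rational(1, 691942)) = Add(Rational(-13851114837, 691942), Mul(Rational(39151, 691942), Pow(34078, Rational(1, 2))))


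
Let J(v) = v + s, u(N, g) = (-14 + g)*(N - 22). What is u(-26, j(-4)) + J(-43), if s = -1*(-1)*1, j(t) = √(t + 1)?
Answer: 630 - 48*I*√3 ≈ 630.0 - 83.138*I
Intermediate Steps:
j(t) = √(1 + t)
s = 1 (s = 1*1 = 1)
u(N, g) = (-22 + N)*(-14 + g) (u(N, g) = (-14 + g)*(-22 + N) = (-22 + N)*(-14 + g))
J(v) = 1 + v (J(v) = v + 1 = 1 + v)
u(-26, j(-4)) + J(-43) = (308 - 22*√(1 - 4) - 14*(-26) - 26*√(1 - 4)) + (1 - 43) = (308 - 22*I*√3 + 364 - 26*I*√3) - 42 = (672 - 48*I*√3) - 42 = 630 - 48*I*√3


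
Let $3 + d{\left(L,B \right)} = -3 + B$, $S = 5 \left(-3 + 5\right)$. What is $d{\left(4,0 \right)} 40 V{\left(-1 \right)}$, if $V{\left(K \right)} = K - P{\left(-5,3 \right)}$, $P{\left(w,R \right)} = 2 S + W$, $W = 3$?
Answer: $5760$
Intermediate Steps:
$S = 10$ ($S = 5 \cdot 2 = 10$)
$P{\left(w,R \right)} = 23$ ($P{\left(w,R \right)} = 2 \cdot 10 + 3 = 20 + 3 = 23$)
$d{\left(L,B \right)} = -6 + B$ ($d{\left(L,B \right)} = -3 + \left(-3 + B\right) = -6 + B$)
$V{\left(K \right)} = -23 + K$ ($V{\left(K \right)} = K - 23 = -23 + K$)
$d{\left(4,0 \right)} 40 V{\left(-1 \right)} = \left(-6 + 0\right) 40 \left(-23 - 1\right) = \left(-6\right) 40 \left(-24\right) = \left(-240\right) \left(-24\right) = 5760$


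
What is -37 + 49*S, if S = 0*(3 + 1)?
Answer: -37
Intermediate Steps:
S = 0 (S = 0*4 = 0)
-37 + 49*S = -37 + 49*0 = -37 + 0 = -37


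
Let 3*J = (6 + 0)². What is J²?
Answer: 144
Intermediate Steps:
J = 12 (J = (6 + 0)²/3 = (⅓)*6² = (⅓)*36 = 12)
J² = 12² = 144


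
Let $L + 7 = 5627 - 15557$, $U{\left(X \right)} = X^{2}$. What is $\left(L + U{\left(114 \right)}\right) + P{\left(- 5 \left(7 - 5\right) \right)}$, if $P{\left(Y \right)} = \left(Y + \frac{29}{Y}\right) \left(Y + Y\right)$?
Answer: $3317$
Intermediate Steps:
$P{\left(Y \right)} = 2 Y \left(Y + \frac{29}{Y}\right)$ ($P{\left(Y \right)} = \left(Y + \frac{29}{Y}\right) 2 Y = 2 Y \left(Y + \frac{29}{Y}\right)$)
$L = -9937$ ($L = -7 + \left(5627 - 15557\right) = -7 - 9930 = -9937$)
$\left(L + U{\left(114 \right)}\right) + P{\left(- 5 \left(7 - 5\right) \right)} = \left(-9937 + 114^{2}\right) + \left(58 + 2 \left(- 5 \left(7 - 5\right)\right)^{2}\right) = \left(-9937 + 12996\right) + \left(58 + 2 \left(\left(-5\right) 2\right)^{2}\right) = 3059 + \left(58 + 2 \left(-10\right)^{2}\right) = 3059 + \left(58 + 2 \cdot 100\right) = 3059 + \left(58 + 200\right) = 3059 + 258 = 3317$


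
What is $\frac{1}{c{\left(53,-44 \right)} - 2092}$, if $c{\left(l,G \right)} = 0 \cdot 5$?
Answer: $- \frac{1}{2092} \approx -0.00047801$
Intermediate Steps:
$c{\left(l,G \right)} = 0$
$\frac{1}{c{\left(53,-44 \right)} - 2092} = \frac{1}{0 - 2092} = \frac{1}{-2092} = - \frac{1}{2092}$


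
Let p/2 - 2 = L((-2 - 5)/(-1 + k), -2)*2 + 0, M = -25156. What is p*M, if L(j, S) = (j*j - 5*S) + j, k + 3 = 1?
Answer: -17005456/9 ≈ -1.8895e+6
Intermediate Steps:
k = -2 (k = -3 + 1 = -2)
L(j, S) = j + j² - 5*S (L(j, S) = (j² - 5*S) + j = j + j² - 5*S)
p = 676/9 (p = 4 + 2*(((-2 - 5)/(-1 - 2) + ((-2 - 5)/(-1 - 2))² - 5*(-2))*2 + 0) = 4 + 2*((-7/(-3) + (-7/(-3))² + 10)*2 + 0) = 4 + 2*((-7*(-⅓) + (-7*(-⅓))² + 10)*2 + 0) = 4 + 2*((7/3 + (7/3)² + 10)*2 + 0) = 4 + 2*((7/3 + 49/9 + 10)*2 + 0) = 4 + 2*((160/9)*2 + 0) = 4 + 2*(320/9 + 0) = 4 + 2*(320/9) = 4 + 640/9 = 676/9 ≈ 75.111)
p*M = (676/9)*(-25156) = -17005456/9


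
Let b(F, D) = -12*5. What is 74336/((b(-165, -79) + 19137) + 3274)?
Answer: 74336/22351 ≈ 3.3258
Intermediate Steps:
b(F, D) = -60
74336/((b(-165, -79) + 19137) + 3274) = 74336/((-60 + 19137) + 3274) = 74336/(19077 + 3274) = 74336/22351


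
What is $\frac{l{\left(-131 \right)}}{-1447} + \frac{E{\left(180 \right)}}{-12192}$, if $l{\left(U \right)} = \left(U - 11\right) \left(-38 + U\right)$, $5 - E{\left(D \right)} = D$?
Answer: $- \frac{292330391}{17641824} \approx -16.57$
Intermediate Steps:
$E{\left(D \right)} = 5 - D$
$l{\left(U \right)} = \left(-38 + U\right) \left(-11 + U\right)$ ($l{\left(U \right)} = \left(-11 + U\right) \left(-38 + U\right) = \left(-38 + U\right) \left(-11 + U\right)$)
$\frac{l{\left(-131 \right)}}{-1447} + \frac{E{\left(180 \right)}}{-12192} = \frac{418 + \left(-131\right)^{2} - -6419}{-1447} + \frac{5 - 180}{-12192} = \left(418 + 17161 + 6419\right) \left(- \frac{1}{1447}\right) + \left(5 - 180\right) \left(- \frac{1}{12192}\right) = 23998 \left(- \frac{1}{1447}\right) - - \frac{175}{12192} = - \frac{23998}{1447} + \frac{175}{12192} = - \frac{292330391}{17641824}$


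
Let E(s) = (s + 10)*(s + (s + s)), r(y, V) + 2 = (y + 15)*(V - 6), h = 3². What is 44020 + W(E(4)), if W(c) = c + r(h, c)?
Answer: 48074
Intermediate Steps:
h = 9
r(y, V) = -2 + (-6 + V)*(15 + y) (r(y, V) = -2 + (y + 15)*(V - 6) = -2 + (15 + y)*(-6 + V) = -2 + (-6 + V)*(15 + y))
E(s) = 3*s*(10 + s) (E(s) = (10 + s)*(s + 2*s) = (10 + s)*(3*s) = 3*s*(10 + s))
W(c) = -146 + 25*c (W(c) = c + (-92 - 6*9 + 15*c + c*9) = c + (-92 - 54 + 15*c + 9*c) = c + (-146 + 24*c) = -146 + 25*c)
44020 + W(E(4)) = 44020 + (-146 + 25*(3*4*(10 + 4))) = 44020 + (-146 + 25*(3*4*14)) = 44020 + (-146 + 25*168) = 44020 + (-146 + 4200) = 44020 + 4054 = 48074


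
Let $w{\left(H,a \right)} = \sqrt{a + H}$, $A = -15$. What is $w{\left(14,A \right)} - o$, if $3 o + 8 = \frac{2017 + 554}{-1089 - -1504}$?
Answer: $\frac{749}{1245} + i \approx 0.60161 + 1.0 i$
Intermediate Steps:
$w{\left(H,a \right)} = \sqrt{H + a}$
$o = - \frac{749}{1245}$ ($o = - \frac{8}{3} + \frac{\left(2017 + 554\right) \frac{1}{-1089 - -1504}}{3} = - \frac{8}{3} + \frac{2571 \frac{1}{-1089 + 1504}}{3} = - \frac{8}{3} + \frac{2571 \cdot \frac{1}{415}}{3} = - \frac{8}{3} + \frac{1}{3} \cdot \frac{2571}{415} = - \frac{8}{3} + \frac{857}{415} = - \frac{749}{1245} \approx -0.60161$)
$w{\left(14,A \right)} - o = \sqrt{14 - 15} - - \frac{749}{1245} = \sqrt{-1} + \frac{749}{1245} = i + \frac{749}{1245} = \frac{749}{1245} + i$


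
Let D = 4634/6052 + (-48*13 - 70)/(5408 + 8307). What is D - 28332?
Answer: -1175793370269/41501590 ≈ -28331.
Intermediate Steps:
D = 29677611/41501590 (D = 4634*(1/6052) + (-624 - 70)/13715 = 2317/3026 - 694*1/13715 = 2317/3026 - 694/13715 = 29677611/41501590 ≈ 0.71510)
D - 28332 = 29677611/41501590 - 28332 = -1175793370269/41501590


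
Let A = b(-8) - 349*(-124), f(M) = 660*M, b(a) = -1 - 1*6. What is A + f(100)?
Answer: 109269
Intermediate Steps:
b(a) = -7 (b(a) = -1 - 6 = -7)
A = 43269 (A = -7 - 349*(-124) = -7 + 43276 = 43269)
A + f(100) = 43269 + 660*100 = 43269 + 66000 = 109269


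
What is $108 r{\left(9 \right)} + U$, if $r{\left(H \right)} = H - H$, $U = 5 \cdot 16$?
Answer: $80$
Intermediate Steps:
$U = 80$
$r{\left(H \right)} = 0$
$108 r{\left(9 \right)} + U = 108 \cdot 0 + 80 = 0 + 80 = 80$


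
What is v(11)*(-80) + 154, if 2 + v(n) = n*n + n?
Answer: -10246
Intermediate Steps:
v(n) = -2 + n + n**2 (v(n) = -2 + (n*n + n) = -2 + (n**2 + n) = -2 + (n + n**2) = -2 + n + n**2)
v(11)*(-80) + 154 = (-2 + 11 + 11**2)*(-80) + 154 = (-2 + 11 + 121)*(-80) + 154 = 130*(-80) + 154 = -10400 + 154 = -10246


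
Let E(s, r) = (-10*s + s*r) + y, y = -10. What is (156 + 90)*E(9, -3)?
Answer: -31242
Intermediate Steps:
E(s, r) = -10 - 10*s + r*s (E(s, r) = (-10*s + s*r) - 10 = (-10*s + r*s) - 10 = -10 - 10*s + r*s)
(156 + 90)*E(9, -3) = (156 + 90)*(-10 - 10*9 - 3*9) = 246*(-10 - 90 - 27) = 246*(-127) = -31242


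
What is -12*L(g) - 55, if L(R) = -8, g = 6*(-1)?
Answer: 41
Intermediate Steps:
g = -6
-12*L(g) - 55 = -12*(-8) - 55 = 96 - 55 = 41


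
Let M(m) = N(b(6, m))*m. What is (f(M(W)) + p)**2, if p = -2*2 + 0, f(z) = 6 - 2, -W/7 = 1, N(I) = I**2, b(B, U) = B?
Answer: 0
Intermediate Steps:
W = -7 (W = -7*1 = -7)
M(m) = 36*m (M(m) = 6**2*m = 36*m)
f(z) = 4
p = -4 (p = -4 + 0 = -4)
(f(M(W)) + p)**2 = (4 - 4)**2 = 0**2 = 0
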